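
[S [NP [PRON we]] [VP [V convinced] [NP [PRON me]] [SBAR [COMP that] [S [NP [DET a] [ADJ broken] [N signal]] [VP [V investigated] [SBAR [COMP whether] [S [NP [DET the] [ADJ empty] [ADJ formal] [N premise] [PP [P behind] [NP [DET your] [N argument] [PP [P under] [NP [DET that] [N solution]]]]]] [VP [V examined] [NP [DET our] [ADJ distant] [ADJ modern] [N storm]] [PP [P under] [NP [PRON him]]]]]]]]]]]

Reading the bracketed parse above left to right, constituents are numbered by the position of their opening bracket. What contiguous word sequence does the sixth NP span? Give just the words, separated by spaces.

that solution

In left-to-right order the NP constituents are "we"; "me"; "a broken signal"; "the empty formal premise behind your argument under that solution"; "your argument under that solution"; "that solution"; "our distant modern storm"; "him". Number 6 is "that solution".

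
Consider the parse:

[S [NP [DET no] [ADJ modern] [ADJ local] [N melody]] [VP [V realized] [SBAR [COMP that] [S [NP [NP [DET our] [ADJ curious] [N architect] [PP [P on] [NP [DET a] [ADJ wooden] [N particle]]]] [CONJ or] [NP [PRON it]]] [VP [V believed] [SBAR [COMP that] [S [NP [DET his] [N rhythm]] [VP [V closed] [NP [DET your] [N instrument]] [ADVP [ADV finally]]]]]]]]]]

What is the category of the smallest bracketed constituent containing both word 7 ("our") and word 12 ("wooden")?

NP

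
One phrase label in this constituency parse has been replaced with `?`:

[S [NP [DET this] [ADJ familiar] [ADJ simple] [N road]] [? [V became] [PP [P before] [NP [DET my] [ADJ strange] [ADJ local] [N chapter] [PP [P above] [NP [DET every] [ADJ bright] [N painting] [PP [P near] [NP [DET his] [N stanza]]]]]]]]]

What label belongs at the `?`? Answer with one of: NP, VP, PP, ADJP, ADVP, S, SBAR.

VP

Looking at what the `?` directly dominates — V 'became', PP — this is a verb phrase (VP).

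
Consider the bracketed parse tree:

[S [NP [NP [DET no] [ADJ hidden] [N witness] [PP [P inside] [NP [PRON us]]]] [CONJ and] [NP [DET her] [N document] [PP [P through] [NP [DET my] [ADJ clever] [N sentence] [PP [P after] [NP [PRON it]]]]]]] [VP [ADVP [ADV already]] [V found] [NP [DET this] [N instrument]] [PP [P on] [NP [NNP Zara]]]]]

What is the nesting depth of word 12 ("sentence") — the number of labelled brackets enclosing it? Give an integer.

6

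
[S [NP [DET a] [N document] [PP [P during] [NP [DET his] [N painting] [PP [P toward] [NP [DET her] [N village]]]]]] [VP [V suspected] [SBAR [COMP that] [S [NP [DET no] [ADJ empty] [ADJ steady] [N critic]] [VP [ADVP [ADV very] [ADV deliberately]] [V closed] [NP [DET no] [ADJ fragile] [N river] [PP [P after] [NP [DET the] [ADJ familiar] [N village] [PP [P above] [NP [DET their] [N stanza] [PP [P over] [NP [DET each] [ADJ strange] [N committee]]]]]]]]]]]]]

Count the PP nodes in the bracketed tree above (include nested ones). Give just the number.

5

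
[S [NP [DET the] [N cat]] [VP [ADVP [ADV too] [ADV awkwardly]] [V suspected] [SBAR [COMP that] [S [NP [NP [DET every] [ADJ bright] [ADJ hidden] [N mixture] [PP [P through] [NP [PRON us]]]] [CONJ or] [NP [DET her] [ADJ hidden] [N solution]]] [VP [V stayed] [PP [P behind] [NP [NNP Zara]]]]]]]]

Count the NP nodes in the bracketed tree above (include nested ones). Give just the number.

6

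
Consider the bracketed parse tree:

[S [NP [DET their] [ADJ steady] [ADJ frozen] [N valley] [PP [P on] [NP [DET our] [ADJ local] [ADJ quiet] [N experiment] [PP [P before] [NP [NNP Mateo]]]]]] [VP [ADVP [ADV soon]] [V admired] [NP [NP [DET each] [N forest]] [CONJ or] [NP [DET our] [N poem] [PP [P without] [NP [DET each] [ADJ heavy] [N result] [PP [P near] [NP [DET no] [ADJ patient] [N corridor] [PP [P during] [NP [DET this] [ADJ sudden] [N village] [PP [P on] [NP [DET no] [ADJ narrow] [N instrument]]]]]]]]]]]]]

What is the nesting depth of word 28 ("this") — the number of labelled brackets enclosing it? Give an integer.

11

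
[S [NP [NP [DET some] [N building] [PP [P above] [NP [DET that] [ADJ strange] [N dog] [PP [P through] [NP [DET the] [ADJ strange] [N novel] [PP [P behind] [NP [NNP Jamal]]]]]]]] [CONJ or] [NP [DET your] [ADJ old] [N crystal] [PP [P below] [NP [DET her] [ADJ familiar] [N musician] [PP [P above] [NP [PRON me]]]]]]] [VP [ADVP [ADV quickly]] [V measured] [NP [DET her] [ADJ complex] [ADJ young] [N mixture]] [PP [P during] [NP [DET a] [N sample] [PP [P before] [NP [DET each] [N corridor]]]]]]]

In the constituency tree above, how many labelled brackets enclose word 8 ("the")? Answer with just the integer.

8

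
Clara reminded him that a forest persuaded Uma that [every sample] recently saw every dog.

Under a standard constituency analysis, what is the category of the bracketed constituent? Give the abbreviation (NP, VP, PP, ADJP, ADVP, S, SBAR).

NP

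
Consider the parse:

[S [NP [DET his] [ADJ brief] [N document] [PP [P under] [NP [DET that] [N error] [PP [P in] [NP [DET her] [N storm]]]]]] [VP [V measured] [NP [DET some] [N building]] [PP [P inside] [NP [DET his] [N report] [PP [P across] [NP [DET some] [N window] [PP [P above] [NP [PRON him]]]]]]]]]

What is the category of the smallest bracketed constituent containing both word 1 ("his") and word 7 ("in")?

Word 1 lies under S → NP → DET; word 7 lies under S → NP → PP → NP → PP → P. The lowest shared node is the NP.

NP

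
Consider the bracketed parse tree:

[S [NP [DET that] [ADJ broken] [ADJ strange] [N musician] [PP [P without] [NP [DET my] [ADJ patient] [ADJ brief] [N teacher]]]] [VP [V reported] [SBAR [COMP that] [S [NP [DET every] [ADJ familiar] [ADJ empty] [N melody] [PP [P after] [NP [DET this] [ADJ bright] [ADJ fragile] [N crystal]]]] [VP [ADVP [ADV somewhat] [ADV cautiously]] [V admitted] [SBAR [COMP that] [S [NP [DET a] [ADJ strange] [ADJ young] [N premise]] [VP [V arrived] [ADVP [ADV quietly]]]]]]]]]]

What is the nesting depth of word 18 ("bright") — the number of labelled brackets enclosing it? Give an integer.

8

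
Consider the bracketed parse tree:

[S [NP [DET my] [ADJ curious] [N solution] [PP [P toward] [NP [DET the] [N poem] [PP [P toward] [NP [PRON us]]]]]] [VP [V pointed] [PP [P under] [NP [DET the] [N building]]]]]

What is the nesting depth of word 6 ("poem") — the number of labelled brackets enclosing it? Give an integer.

Path from the root down to the word: S → NP → PP → NP → N. That is 5 enclosing brackets.

5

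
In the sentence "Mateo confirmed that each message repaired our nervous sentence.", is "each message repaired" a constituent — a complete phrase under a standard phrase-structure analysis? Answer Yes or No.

No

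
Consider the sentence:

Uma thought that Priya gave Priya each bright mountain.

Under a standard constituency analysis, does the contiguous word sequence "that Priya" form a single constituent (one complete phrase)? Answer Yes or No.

No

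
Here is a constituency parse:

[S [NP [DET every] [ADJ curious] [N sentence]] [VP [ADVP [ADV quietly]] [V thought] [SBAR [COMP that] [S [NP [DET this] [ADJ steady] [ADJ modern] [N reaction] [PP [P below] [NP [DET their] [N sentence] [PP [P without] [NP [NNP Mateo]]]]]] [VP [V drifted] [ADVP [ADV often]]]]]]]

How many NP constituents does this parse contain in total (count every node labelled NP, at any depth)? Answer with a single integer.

Scanning left to right, an opening `[NP` appears at word positions 1, 7, 12, 15 — 4 in total.

4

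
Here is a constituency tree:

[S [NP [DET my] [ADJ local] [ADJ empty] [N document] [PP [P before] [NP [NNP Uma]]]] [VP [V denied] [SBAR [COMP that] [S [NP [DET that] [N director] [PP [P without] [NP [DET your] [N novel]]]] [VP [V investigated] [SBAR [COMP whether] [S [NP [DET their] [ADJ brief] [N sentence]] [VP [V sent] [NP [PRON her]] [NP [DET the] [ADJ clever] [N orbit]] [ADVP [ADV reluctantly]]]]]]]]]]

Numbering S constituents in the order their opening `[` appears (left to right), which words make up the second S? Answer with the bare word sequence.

that director without your novel investigated whether their brief sentence sent her the clever orbit reluctantly

The S opening brackets appear, in order, over: "my local empty document before Uma denied that that director without your novel investigated whether their brief sentence sent her the clever orbit reluctantly"; "that director without your novel investigated whether their brief sentence sent her the clever orbit reluctantly"; "their brief sentence sent her the clever orbit reluctantly". The second one spans "that director without your novel investigated whether their brief sentence sent her the clever orbit reluctantly".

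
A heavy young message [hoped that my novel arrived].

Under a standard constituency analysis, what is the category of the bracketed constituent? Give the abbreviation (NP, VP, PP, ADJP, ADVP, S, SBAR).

The bracketed span "hoped that my novel arrived" is headed by "hoped", making it a verb phrase (VP).

VP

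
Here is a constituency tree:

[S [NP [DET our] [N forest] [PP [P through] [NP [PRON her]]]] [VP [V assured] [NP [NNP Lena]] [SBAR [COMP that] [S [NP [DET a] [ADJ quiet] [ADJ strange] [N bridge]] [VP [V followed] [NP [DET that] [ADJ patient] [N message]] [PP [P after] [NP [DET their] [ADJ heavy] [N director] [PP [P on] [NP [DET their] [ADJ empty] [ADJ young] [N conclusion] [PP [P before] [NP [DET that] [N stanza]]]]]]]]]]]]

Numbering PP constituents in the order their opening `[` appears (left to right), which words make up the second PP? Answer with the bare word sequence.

after their heavy director on their empty young conclusion before that stanza

In left-to-right order the PP constituents are "through her"; "after their heavy director on their empty young conclusion before that stanza"; "on their empty young conclusion before that stanza"; "before that stanza". Number 2 is "after their heavy director on their empty young conclusion before that stanza".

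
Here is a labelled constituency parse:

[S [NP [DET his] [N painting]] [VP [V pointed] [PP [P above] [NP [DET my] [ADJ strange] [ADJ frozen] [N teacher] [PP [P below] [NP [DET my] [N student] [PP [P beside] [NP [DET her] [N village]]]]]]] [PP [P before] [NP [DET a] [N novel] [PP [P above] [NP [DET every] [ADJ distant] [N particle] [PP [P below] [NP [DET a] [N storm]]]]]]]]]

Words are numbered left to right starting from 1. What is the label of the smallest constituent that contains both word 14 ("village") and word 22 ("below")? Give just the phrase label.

VP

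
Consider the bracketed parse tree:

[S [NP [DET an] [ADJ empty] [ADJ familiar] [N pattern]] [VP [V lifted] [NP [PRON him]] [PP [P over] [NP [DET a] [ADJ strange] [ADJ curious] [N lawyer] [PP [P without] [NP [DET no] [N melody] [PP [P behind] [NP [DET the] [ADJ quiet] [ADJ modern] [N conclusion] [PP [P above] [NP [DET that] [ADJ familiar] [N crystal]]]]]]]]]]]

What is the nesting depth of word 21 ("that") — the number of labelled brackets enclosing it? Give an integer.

11

Counting open brackets not yet closed at "that": [S [VP [PP [NP [PP [NP [PP [NP [PP [NP [DET = 11.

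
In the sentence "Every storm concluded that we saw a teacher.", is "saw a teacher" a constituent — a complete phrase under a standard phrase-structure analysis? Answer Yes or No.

Yes

The sequence corresponds to a single VP node — the verb phrase "saw a teacher".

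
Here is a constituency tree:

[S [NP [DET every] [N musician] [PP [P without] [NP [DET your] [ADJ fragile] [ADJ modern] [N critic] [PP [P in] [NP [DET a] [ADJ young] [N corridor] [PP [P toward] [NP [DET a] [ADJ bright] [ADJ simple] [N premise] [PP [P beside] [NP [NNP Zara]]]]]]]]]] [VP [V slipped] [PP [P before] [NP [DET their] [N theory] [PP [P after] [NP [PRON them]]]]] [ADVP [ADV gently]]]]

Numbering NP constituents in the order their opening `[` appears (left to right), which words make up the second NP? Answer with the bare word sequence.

In left-to-right order the NP constituents are "every musician without your fragile modern critic in a young corridor toward a bright simple premise beside Zara"; "your fragile modern critic in a young corridor toward a bright simple premise beside Zara"; "a young corridor toward a bright simple premise beside Zara"; "a bright simple premise beside Zara"; "Zara"; "their theory after them"; "them". Number 2 is "your fragile modern critic in a young corridor toward a bright simple premise beside Zara".

your fragile modern critic in a young corridor toward a bright simple premise beside Zara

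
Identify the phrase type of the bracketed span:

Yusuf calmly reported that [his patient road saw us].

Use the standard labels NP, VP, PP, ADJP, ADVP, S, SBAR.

The bracketed span "his patient road saw us" is headed by "saw", making it a clause (S).

S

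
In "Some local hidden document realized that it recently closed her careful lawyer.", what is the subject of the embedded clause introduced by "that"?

"it" is the NP that combines with the VP headed by "closed" to form the embedded clause introduced by "that" — the subject.

it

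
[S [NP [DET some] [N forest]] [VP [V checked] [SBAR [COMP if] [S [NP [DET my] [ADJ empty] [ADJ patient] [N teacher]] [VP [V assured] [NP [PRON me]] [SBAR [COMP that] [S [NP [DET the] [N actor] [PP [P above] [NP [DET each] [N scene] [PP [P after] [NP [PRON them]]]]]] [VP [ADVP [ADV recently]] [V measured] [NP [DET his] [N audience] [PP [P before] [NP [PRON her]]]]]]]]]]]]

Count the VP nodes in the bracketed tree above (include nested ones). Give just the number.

Scanning left to right, an opening `[VP` appears at word positions 3, 9, 19 — 3 in total.

3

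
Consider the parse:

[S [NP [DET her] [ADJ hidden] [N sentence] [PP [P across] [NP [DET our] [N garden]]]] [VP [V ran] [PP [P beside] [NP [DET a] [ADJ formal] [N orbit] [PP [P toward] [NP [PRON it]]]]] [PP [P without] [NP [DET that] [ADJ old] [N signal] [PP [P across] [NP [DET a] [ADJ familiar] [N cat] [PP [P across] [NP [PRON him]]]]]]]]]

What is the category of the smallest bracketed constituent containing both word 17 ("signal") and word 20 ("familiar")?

NP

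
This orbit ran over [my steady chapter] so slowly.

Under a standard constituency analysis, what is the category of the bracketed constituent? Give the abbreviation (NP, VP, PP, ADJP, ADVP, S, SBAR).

NP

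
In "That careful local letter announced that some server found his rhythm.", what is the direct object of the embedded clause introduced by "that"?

The verb of the embedded clause introduced by "that" is "found"; its direct object is the NP "his rhythm".

his rhythm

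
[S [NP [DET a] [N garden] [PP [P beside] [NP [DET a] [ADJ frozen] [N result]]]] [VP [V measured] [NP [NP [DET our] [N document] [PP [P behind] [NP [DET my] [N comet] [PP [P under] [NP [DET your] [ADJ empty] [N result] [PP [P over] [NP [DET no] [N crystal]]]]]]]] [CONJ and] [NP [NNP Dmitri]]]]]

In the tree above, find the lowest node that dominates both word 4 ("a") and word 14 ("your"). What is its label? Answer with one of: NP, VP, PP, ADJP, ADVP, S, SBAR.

S

Both words fall inside [S a garden beside a frozen result measured our document behind my comet under your empty result over no crystal and Dmitri] (words 1–21), and no smaller constituent contains them both. Label: S.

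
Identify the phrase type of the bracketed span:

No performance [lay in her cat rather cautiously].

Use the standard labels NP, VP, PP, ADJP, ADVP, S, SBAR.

VP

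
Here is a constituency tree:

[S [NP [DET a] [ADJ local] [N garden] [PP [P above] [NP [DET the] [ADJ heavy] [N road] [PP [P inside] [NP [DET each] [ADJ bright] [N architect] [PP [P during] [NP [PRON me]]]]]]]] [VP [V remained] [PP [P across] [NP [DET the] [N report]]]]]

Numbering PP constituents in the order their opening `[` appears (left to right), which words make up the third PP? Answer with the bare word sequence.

Opening `[PP` markers occur at word positions 4, 8, 12, 15; the third of these opens the constituent [PP during me].

during me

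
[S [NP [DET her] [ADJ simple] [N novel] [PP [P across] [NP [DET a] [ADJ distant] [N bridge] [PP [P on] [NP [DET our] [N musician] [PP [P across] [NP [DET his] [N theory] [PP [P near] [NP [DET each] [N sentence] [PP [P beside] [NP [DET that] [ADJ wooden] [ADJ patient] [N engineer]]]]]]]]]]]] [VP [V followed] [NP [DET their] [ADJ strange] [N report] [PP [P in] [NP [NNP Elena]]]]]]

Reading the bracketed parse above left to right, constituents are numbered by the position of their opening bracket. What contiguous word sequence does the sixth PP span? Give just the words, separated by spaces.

The PP opening brackets appear, in order, over: "across a distant bridge on our musician across his theory near each sentence beside that wooden patient engineer"; "on our musician across his theory near each sentence beside that wooden patient engineer"; "across his theory near each sentence beside that wooden patient engineer"; "near each sentence beside that wooden patient engineer"; "beside that wooden patient engineer"; "in Elena". The sixth one spans "in Elena".

in Elena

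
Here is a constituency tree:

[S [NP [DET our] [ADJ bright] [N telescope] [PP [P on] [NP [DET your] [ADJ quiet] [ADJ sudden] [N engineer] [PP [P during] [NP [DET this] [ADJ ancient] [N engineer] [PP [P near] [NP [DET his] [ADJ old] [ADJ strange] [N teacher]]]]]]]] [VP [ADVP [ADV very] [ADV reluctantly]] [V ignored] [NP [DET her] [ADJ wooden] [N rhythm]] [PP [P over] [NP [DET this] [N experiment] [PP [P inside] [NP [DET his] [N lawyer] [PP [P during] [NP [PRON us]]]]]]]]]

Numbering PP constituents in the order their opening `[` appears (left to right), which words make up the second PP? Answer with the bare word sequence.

Opening `[PP` markers occur at word positions 4, 9, 13, 24, 27, 30; the second of these opens the constituent [PP during this ancient engineer near his old strange teacher].

during this ancient engineer near his old strange teacher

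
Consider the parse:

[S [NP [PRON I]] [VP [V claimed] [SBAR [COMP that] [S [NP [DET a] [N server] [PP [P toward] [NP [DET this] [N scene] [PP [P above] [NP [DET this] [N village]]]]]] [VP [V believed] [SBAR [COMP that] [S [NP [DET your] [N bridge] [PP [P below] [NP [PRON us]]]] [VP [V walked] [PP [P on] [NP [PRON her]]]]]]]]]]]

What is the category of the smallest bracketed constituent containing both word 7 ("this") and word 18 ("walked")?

S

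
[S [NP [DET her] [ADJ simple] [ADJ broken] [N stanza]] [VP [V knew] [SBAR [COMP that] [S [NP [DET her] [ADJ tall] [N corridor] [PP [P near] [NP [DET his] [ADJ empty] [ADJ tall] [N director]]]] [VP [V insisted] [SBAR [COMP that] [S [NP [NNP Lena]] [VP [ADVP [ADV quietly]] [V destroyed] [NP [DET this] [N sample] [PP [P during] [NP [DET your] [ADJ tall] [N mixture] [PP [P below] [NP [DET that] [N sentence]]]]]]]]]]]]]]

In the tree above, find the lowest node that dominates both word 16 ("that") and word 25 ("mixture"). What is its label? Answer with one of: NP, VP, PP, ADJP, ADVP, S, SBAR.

SBAR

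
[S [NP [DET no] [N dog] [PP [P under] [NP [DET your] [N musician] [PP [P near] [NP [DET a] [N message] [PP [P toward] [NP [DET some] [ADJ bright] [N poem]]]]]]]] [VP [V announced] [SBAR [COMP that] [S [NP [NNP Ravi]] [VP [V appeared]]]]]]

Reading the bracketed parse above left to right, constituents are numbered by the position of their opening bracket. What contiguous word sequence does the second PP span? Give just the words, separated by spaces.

The PP opening brackets appear, in order, over: "under your musician near a message toward some bright poem"; "near a message toward some bright poem"; "toward some bright poem". The second one spans "near a message toward some bright poem".

near a message toward some bright poem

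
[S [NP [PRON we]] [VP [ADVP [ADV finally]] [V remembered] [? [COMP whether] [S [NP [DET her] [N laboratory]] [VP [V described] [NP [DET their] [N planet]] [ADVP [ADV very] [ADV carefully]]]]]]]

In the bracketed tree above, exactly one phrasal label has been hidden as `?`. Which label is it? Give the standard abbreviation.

SBAR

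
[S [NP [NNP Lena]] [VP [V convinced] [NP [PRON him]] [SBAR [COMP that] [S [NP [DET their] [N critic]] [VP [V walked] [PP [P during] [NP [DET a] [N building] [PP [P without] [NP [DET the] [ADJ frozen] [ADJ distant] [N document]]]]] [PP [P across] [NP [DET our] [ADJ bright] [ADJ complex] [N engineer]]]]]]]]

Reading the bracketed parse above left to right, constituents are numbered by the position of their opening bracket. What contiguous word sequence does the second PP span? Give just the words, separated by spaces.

without the frozen distant document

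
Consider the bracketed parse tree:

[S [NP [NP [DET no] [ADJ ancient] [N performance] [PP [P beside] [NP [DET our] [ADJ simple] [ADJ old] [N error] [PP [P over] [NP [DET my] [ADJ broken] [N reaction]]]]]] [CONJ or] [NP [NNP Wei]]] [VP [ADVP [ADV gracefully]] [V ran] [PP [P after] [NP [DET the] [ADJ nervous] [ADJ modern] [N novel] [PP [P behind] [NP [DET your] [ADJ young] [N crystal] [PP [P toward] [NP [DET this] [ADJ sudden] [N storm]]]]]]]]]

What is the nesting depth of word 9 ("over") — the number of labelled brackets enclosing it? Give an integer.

7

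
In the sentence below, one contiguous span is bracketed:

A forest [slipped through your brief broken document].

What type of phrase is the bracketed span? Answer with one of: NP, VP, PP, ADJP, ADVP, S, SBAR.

VP

The span is built around the verb "slipped" — a verb phrase (VP).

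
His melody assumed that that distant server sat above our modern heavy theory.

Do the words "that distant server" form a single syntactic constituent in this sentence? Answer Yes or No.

Yes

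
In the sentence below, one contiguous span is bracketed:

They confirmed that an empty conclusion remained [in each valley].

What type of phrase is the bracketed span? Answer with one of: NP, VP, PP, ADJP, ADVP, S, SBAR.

PP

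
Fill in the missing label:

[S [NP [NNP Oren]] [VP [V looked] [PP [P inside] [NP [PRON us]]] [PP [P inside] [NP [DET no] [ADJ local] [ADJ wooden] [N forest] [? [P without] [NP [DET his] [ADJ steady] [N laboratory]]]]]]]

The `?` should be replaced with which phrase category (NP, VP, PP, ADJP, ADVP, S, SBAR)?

PP

The `?` node immediately contains: P 'without', NP. That is the internal structure of a prepositional phrase, so the label is PP.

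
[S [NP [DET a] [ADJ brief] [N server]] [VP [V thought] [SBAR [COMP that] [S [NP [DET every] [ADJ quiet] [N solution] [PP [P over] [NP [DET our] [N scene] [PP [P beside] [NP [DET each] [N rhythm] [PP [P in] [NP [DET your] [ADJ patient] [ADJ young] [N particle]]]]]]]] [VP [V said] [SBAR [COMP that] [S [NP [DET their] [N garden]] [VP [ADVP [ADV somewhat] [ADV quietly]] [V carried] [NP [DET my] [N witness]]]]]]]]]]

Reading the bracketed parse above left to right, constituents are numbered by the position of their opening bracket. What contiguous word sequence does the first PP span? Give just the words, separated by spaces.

over our scene beside each rhythm in your patient young particle

Opening `[PP` markers occur at word positions 9, 12, 15; the first of these opens the constituent [PP over our scene beside each rhythm in your patient young particle].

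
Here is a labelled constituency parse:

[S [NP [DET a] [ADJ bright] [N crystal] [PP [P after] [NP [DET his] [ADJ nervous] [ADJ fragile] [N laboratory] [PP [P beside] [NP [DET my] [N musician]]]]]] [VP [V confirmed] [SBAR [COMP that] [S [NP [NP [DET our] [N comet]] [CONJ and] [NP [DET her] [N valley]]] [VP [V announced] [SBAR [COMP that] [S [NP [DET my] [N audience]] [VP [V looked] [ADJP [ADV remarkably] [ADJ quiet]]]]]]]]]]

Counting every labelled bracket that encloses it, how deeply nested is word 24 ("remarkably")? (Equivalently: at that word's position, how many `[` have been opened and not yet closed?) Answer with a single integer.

10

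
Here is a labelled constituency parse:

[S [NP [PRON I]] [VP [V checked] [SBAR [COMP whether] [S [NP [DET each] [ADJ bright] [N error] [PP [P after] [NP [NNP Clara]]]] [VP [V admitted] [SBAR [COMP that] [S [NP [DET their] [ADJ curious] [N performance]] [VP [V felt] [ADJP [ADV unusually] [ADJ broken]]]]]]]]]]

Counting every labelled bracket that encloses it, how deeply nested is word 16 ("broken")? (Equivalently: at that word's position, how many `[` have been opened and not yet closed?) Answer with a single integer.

10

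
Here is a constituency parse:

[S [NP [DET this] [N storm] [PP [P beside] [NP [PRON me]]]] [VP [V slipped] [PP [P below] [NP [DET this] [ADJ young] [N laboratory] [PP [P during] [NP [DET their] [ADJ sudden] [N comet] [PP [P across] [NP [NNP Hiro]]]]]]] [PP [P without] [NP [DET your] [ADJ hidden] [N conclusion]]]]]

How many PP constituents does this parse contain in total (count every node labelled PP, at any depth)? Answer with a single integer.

The PP constituents are: [PP beside me]; [PP below this young laboratory during their sudden comet across Hiro]; [PP during their sudden comet across Hiro]; [PP across Hiro]; [PP without your hidden conclusion]. Total: 5.

5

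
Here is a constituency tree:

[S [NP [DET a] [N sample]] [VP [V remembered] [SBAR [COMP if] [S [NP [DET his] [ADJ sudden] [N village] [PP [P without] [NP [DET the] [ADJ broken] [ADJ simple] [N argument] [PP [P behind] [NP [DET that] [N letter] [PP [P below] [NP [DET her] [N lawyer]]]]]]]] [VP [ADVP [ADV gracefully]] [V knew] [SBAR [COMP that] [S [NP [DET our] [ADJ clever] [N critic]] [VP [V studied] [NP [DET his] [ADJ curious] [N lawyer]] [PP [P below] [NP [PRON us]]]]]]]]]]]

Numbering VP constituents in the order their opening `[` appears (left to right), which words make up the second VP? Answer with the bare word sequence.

Opening `[VP` markers occur at word positions 3, 19, 25; the second of these opens the constituent [VP gracefully knew that our clever critic studied his curious lawyer below us].

gracefully knew that our clever critic studied his curious lawyer below us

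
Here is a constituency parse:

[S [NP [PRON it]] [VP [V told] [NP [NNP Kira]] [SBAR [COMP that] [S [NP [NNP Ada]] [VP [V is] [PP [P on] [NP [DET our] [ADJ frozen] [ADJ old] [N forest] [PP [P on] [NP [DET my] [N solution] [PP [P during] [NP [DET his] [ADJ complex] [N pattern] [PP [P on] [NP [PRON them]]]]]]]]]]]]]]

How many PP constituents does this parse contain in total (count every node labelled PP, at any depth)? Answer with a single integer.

The PP constituents are: [PP on our frozen old forest on my solution during his complex pattern on them]; [PP on my solution during his complex pattern on them]; [PP during his complex pattern on them]; [PP on them]. Total: 4.

4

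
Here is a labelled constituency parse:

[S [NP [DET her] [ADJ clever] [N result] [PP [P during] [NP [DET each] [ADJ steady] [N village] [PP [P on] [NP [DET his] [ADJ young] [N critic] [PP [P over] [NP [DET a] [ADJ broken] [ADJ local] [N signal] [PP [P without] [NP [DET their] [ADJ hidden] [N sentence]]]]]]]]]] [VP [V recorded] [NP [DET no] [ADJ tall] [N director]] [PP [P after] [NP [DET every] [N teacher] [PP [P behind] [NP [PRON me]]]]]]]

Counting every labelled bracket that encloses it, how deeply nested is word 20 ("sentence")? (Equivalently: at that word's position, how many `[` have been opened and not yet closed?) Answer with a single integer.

11

The word sits inside N, which is inside NP, inside PP, inside NP, inside PP, inside NP, inside PP, inside NP, inside PP, inside NP, inside S — 11 brackets in all.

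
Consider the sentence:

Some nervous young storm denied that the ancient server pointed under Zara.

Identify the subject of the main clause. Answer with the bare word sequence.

In the main clause the verb is "denied"; the NP preceding it, "some nervous young storm", is the subject.

some nervous young storm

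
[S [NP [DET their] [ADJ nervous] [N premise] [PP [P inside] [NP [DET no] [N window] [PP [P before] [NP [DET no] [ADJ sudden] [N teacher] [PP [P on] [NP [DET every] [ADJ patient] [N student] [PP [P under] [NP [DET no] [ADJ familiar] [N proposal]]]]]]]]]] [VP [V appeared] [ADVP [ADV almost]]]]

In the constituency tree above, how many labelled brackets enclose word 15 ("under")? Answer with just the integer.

10

Counting open brackets not yet closed at "under": [S [NP [PP [NP [PP [NP [PP [NP [PP [P = 10.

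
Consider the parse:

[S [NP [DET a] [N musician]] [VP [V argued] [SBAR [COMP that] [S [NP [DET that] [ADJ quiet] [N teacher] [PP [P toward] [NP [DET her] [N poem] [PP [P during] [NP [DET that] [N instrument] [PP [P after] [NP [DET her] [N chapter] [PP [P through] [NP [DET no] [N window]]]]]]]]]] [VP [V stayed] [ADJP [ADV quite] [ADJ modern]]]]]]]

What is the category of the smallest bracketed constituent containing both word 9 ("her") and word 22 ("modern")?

S

The smallest bracket enclosing both words is [S that quiet teacher toward her poem during that instrument after her chapter through no window stayed quite modern], so the label is S.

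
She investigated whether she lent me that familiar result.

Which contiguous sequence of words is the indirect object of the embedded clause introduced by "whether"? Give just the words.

me

Within the embedded clause introduced by "whether", the indirect object of "lent" is "me".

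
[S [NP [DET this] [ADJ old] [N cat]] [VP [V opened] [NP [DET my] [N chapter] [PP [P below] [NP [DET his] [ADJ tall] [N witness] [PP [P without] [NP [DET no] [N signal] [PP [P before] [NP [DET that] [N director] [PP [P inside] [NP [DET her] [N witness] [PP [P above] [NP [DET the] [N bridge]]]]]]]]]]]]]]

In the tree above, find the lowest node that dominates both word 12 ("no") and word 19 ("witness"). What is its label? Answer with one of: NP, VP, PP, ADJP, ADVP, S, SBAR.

NP

Both words fall inside [NP no signal before that director inside her witness above the bridge] (words 12–22), and no smaller constituent contains them both. Label: NP.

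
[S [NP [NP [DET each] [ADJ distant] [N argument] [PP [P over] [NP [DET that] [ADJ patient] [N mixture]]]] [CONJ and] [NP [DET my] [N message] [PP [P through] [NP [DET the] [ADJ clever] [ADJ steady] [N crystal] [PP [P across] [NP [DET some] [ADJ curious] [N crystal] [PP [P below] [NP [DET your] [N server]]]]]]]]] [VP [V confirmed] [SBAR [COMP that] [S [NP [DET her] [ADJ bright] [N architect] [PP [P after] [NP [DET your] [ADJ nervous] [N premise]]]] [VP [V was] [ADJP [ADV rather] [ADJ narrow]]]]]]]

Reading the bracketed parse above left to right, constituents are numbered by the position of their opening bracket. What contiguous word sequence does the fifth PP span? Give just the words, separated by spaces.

after your nervous premise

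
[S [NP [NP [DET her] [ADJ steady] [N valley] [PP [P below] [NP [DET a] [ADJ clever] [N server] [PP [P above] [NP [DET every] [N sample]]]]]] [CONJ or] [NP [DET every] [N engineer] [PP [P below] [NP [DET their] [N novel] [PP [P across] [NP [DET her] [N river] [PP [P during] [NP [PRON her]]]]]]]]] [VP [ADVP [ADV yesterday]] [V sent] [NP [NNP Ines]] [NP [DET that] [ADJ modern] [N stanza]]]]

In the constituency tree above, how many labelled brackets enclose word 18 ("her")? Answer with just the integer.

8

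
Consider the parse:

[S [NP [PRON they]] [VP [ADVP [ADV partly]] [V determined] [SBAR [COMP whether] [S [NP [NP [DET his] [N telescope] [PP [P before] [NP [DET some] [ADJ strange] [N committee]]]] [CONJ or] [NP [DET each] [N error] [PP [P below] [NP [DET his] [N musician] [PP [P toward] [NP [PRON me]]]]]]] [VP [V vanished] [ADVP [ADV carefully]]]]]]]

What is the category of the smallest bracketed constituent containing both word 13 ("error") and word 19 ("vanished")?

The smallest bracket enclosing both words is [S his telescope before some strange committee or each error below his musician toward me vanished carefully], so the label is S.

S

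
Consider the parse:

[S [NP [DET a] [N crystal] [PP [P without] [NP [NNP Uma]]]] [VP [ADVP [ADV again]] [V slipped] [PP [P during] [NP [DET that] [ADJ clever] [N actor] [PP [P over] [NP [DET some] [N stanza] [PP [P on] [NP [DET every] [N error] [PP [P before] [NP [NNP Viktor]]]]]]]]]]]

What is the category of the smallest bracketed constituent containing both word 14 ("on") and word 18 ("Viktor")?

Both words fall inside [PP on every error before Viktor] (words 14–18), and no smaller constituent contains them both. Label: PP.

PP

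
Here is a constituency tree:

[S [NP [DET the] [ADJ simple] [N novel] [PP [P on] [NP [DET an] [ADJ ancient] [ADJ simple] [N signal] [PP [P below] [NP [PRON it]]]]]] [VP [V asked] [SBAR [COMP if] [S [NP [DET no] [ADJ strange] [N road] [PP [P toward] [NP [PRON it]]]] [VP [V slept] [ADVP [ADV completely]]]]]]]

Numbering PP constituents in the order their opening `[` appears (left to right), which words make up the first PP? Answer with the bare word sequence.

on an ancient simple signal below it

In left-to-right order the PP constituents are "on an ancient simple signal below it"; "below it"; "toward it". Number 1 is "on an ancient simple signal below it".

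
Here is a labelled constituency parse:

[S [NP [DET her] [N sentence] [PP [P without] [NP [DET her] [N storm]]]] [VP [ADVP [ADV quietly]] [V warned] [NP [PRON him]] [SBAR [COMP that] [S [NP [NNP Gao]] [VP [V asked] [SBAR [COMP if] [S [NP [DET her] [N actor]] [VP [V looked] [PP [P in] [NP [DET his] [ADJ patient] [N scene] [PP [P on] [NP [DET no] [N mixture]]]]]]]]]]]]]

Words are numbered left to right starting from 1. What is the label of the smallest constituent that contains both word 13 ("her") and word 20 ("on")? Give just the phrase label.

Both words fall inside [S her actor looked in his patient scene on no mixture] (words 13–22), and no smaller constituent contains them both. Label: S.

S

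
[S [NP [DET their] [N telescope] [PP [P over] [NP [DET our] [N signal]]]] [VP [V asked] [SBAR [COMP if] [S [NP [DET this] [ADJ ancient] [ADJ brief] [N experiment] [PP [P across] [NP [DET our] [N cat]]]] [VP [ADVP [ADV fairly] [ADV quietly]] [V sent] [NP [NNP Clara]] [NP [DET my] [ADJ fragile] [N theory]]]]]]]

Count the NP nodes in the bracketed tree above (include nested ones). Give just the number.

6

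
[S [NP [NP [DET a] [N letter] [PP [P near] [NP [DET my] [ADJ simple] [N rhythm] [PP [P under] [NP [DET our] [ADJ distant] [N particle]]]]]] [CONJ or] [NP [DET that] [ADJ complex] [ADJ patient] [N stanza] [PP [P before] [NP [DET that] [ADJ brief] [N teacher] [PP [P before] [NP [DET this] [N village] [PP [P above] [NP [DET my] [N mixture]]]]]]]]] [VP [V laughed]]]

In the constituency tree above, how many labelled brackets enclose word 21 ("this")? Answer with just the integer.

8

Path from the root down to the word: S → NP → NP → PP → NP → PP → NP → DET. That is 8 enclosing brackets.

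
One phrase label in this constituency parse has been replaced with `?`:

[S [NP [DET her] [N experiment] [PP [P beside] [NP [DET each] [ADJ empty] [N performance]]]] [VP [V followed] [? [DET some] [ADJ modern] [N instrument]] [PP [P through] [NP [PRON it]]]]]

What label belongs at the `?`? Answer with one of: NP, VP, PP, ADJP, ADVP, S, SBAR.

NP

A constituent whose immediate children are DET 'some', ADJ 'modern', N 'instrument' is a noun phrase: NP.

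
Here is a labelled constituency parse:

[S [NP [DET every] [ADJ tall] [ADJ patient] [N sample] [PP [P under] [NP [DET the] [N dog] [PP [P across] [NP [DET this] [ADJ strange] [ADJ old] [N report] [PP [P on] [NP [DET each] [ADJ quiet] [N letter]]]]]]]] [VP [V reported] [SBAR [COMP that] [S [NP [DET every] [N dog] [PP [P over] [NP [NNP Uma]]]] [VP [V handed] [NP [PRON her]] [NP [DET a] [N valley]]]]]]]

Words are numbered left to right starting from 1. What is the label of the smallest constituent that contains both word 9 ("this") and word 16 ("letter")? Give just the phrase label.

NP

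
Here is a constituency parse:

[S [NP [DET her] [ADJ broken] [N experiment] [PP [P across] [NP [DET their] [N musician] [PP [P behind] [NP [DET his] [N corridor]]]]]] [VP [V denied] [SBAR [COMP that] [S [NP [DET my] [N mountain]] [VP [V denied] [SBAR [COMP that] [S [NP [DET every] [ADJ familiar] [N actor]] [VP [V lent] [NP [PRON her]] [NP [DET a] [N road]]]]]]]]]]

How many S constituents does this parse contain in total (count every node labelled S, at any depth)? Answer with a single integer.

3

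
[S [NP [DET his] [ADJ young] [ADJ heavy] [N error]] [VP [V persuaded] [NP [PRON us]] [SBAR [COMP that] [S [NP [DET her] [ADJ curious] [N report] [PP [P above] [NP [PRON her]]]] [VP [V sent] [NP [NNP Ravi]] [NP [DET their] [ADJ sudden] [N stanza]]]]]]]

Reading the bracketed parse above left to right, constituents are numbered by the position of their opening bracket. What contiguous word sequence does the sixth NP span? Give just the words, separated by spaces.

In left-to-right order the NP constituents are "his young heavy error"; "us"; "her curious report above her"; "her"; "Ravi"; "their sudden stanza". Number 6 is "their sudden stanza".

their sudden stanza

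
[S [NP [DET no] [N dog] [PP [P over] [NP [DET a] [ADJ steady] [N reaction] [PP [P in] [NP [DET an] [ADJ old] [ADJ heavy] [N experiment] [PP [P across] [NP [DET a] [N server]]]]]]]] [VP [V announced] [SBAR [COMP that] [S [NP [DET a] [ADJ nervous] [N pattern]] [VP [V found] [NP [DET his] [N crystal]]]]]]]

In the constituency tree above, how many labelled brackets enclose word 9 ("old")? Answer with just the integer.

7

Counting open brackets not yet closed at "old": [S [NP [PP [NP [PP [NP [ADJ = 7.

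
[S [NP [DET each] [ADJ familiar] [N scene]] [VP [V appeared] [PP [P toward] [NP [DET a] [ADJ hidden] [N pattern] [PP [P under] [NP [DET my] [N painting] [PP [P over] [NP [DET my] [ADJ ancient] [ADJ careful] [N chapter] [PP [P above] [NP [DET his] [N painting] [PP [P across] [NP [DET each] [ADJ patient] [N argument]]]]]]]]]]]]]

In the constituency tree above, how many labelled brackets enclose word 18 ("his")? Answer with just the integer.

11

Counting open brackets not yet closed at "his": [S [VP [PP [NP [PP [NP [PP [NP [PP [NP [DET = 11.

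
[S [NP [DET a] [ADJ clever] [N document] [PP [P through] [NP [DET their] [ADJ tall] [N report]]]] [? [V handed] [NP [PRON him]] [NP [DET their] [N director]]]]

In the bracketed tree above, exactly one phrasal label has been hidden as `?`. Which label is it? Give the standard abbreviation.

VP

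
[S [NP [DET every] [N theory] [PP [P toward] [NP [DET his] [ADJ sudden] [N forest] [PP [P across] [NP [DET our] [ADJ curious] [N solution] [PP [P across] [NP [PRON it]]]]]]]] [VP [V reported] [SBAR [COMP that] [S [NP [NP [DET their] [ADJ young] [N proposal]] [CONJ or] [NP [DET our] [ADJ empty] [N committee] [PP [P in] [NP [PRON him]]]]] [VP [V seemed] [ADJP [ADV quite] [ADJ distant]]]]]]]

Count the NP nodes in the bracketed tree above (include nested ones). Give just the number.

The NP constituents are: [NP every theory toward his sudden forest across our curious solution across it]; [NP his sudden forest across our curious solution across it]; [NP our curious solution across it]; [NP it]; [NP their young proposal or our empty committee in him]; [NP their young proposal] …. Total: 8.

8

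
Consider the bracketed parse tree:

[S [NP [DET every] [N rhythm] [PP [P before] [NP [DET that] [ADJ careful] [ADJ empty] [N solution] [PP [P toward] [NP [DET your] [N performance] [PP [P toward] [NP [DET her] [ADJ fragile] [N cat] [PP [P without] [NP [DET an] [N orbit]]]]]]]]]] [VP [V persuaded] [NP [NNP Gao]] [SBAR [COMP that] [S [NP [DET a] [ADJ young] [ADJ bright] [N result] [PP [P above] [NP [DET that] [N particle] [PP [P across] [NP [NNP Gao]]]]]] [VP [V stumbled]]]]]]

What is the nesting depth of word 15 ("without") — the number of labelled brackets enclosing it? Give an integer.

The word sits inside P, which is inside PP, inside NP, inside PP, inside NP, inside PP, inside NP, inside PP, inside NP, inside S — 10 brackets in all.

10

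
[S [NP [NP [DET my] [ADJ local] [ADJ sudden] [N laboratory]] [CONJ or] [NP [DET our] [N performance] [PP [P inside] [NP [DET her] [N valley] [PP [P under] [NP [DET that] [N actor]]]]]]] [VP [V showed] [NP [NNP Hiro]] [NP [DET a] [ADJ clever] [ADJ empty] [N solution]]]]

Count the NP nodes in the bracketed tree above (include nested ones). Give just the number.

7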